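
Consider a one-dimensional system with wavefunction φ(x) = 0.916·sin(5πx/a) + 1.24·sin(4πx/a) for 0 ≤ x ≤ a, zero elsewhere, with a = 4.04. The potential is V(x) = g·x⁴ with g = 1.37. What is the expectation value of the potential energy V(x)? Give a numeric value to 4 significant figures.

⟨V⟩ = ∫ V(x)·|φ|² dx / ∫|φ|² dx.
On 0 ≤ x ≤ a (j ≠ l): ∫sin²(jπx/a) dx = a/2, ∫sin(jπx/a)·sin(lπx/a) dx = 0; diagonal moments ∫x·sin²(jπx/a) dx = a²/4, ∫x²·sin²(jπx/a) dx = a³·(1/6 − 1/(4j²π²)); cross terms ∫x·sin(jπx/a)·sin(lπx/a) dx = 0 for j + l even and −4jla²/(π²(j² − l²)²) for j + l odd, ∫x²·sin(jπx/a)·sin(lπx/a) dx = (−1)^(j+l)·4jla³/(π²(j² − l²)²); higher powers the same way via product-to-sum and parts.
State is unnormalized: ∫|φ|² dx = 4.8008, and ∫φ*·V(x)·φ dx = 83.022, so ⟨V⟩ = 83.022 / 4.8008.
⟨V⟩ = 17.293.

17.29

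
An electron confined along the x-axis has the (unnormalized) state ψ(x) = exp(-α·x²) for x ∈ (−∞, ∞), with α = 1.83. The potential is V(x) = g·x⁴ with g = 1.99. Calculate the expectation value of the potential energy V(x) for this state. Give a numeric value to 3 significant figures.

0.111

⟨V⟩ = ∫ V(x)·|ψ|² dx / ∫|ψ|² dx.
Gaussian moments: ∫x^(2j)·e^(−2αx²) dx = (2j−1)!!/(4α)^j · √(π/(2α)), odd powers integrate to 0; here √(π/(2α)) = 0.92648.
State is unnormalized: ∫|ψ|² dx = 0.92648, and ∫ψ*·V(x)·ψ dx = 0.10323, so ⟨V⟩ = 0.10323 / 0.92648.
⟨V⟩ = 0.11142.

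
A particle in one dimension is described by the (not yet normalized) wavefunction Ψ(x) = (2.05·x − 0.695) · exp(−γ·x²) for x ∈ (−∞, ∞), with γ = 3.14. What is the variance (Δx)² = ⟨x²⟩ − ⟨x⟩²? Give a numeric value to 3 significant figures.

0.0678

Compute ⟨x⟩ and ⟨x²⟩ separately, then (Δx)² = ⟨x²⟩ − ⟨x⟩².
Expand each integrand as polynomial × e^(−2γx²) and use ∫x^(2j)·e^(−2γx²) dx = (2j−1)!!/(4γ)^j · √(π/(2γ)), odd powers → 0; here √(π/(2γ)) = 0.70729.
Normalization: ∫|Ψ|² dx = 0.57829.
⟨x⟩ = -0.27748 and ⟨x²⟩ = 0.14478.
(Δx)² = 0.14478 − (-0.27748)² = 0.067788.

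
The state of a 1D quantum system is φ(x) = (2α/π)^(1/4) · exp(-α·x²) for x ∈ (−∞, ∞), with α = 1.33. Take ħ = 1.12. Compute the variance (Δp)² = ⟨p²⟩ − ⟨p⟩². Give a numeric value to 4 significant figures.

Compute ⟨p⟩ and ⟨p²⟩ separately; (Δp)² = ⟨p²⟩ − ⟨p⟩².
Gaussian moments: ∫x^(2j)·e^(−2αx²) dx = (2j−1)!!/(4α)^j · √(π/(2α)), odd powers integrate to 0; here √(π/(2α)) = 1.0868. Derivatives: d/dx e^(−αx²) = −2αx·e^(−αx²), d²/dx² e^(−αx²) = (4α²x² − 2α)·e^(−αx²).
⟨p⟩ = 0.0000 and ⟨p²⟩ = 1.6684.
(Δp)² = 1.6684 − (0.0000)² = 1.6684.

1.668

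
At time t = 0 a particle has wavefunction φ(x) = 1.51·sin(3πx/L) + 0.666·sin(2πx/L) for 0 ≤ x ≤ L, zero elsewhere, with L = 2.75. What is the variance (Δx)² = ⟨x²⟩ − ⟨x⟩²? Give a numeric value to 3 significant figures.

Compute ⟨x⟩ and ⟨x²⟩ separately, then (Δx)² = ⟨x²⟩ − ⟨x⟩².
On 0 ≤ x ≤ L (j ≠ l): ∫sin²(jπx/L) dx = L/2, ∫sin(jπx/L)·sin(lπx/L) dx = 0; diagonal moments ∫x·sin²(jπx/L) dx = L²/4, ∫x²·sin²(jπx/L) dx = L³·(1/6 − 1/(4j²π²)); cross terms ∫x·sin(jπx/L)·sin(lπx/L) dx = 0 for j + l even and −4jlL²/(π²(j² − l²)²) for j + l odd, ∫x²·sin(jπx/L)·sin(lπx/L) dx = (−1)^(j+l)·4jlL³/(π²(j² − l²)²); higher powers the same way via product-to-sum and parts.
Normalization: ∫|φ|² dx = 3.7450.
⟨x⟩ = 0.97994 and ⟨x²⟩ = 1.3832.
(Δx)² = 1.3832 − (0.97994)² = 0.42290.

0.423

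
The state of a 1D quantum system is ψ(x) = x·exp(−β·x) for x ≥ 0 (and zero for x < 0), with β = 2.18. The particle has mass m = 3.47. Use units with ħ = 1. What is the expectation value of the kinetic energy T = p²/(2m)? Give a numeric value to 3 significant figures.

0.685

T = −(ħ²/2m) d²/dx², so ⟨T⟩ = −(ħ²/2m) ∫ ψ*·ψ'' dx / ∫|ψ|² dx; with m = 3.47.
Differentiate x·exp(−β·x) with the product rule; every integrand then reduces to terms xʲ·e^(−2βx) on [0, ∞), with ∫₀^∞ xʲ·e^(−2βx) dx = j!/(2β)^(j+1).
State is unnormalized: ∫|ψ|² dx = 0.024131, and ∫ψ*·(−ħ²/2m · ψ'') dx = 0.016524, so ⟨T⟩ = 0.016524 / 0.024131.
⟨T⟩ = 0.68478.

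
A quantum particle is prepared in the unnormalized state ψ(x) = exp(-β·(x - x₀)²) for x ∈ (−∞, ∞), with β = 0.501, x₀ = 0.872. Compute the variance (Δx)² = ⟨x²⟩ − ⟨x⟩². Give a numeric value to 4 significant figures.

0.4990

Compute ⟨x⟩ and ⟨x²⟩ separately, then (Δx)² = ⟨x²⟩ − ⟨x⟩².
Gaussian moments (u = x − x₀): ∫u^(2j)·e^(−2βu²) du = (2j−1)!!/(4β)^j · √(π/(2β)), odd powers integrate to 0; here √(π/(2β)) = 1.7707.
Normalization: ∫|ψ|² dx = 1.7707.
⟨x⟩ = 0.87200 and ⟨x²⟩ = 1.2594.
(Δx)² = 1.2594 − (0.87200)² = 0.49900.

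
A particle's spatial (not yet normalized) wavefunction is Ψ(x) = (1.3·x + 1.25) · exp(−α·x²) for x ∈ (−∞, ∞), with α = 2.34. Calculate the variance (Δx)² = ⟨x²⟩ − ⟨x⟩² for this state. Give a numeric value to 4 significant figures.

0.08929

Compute ⟨x⟩ and ⟨x²⟩ separately, then (Δx)² = ⟨x²⟩ − ⟨x⟩².
Expand each integrand as polynomial × e^(−2αx²) and use ∫x^(2j)·e^(−2αx²) dx = (2j−1)!!/(4α)^j · √(π/(2α)), odd powers → 0; here √(π/(2α)) = 0.81932.
Normalization: ∫|Ψ|² dx = 1.4281.
⟨x⟩ = 0.19920 and ⟨x²⟩ = 0.12897.
(Δx)² = 0.12897 − (0.19920)² = 0.089289.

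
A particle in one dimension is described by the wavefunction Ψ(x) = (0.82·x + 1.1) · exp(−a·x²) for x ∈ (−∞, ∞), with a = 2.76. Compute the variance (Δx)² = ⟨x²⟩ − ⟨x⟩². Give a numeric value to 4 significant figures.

0.08273

Compute ⟨x⟩ and ⟨x²⟩ separately, then (Δx)² = ⟨x²⟩ − ⟨x⟩².
Expand each integrand as polynomial × e^(−2ax²) and use ∫x^(2j)·e^(−2ax²) dx = (2j−1)!!/(4a)^j · √(π/(2a)), odd powers → 0; here √(π/(2a)) = 0.75441.
Normalization: ∫|Ψ|² dx = 0.95878.
⟨x⟩ = 0.12857 and ⟨x²⟩ = 0.099261.
(Δx)² = 0.099261 − (0.12857)² = 0.082730.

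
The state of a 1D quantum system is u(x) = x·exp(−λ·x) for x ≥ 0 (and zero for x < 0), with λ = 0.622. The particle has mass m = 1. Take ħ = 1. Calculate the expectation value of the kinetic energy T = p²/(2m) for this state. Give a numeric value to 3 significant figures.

T = −(ħ²/2m) d²/dx², so ⟨T⟩ = −(ħ²/2m) ∫ u*·u'' dx / ∫|u|² dx; with m = 1.
Differentiate x·exp(−λ·x) with the product rule; every integrand then reduces to terms xʲ·e^(−2λx) on [0, ∞), with ∫₀^∞ xʲ·e^(−2λx) dx = j!/(2λ)^(j+1).
State is unnormalized: ∫|u|² dx = 1.0389, and ∫u*·(−ħ²/2m · u'') dx = 0.20096, so ⟨T⟩ = 0.20096 / 1.0389.
⟨T⟩ = 0.19344.

0.193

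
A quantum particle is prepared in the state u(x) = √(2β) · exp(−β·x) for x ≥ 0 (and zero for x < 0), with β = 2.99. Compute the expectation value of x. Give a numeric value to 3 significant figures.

⟨x⟩ = ∫ x·|u|² dx (integrals over the domain).
Every integrand reduces to terms xʲ·e^(−2βx) on [0, ∞); use ∫₀^∞ xʲ·e^(−2βx) dx = j!/(2β)^(j+1).
⟨x⟩ = 0.16722.

0.167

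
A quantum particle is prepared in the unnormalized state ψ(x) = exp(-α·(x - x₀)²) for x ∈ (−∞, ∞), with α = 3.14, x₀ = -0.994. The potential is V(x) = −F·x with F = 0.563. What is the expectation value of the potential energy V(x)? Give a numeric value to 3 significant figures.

0.560

⟨V⟩ = ∫ V(x)·|ψ|² dx / ∫|ψ|² dx.
Gaussian moments (u = x − x₀): ∫u^(2j)·e^(−2αu²) du = (2j−1)!!/(4α)^j · √(π/(2α)), odd powers integrate to 0; here √(π/(2α)) = 0.70729.
State is unnormalized: ∫|ψ|² dx = 0.70729, and ∫ψ*·V(x)·ψ dx = 0.39581, so ⟨V⟩ = 0.39581 / 0.70729.
⟨V⟩ = 0.55962.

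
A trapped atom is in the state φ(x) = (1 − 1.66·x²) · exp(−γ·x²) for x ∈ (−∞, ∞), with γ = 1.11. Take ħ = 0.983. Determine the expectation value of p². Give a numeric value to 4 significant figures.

p² φ = −ħ² d²φ/dx²; ⟨p²⟩ = −ħ² ∫ φ*·φ'' dx / ∫|φ|² dx.
Expand each integrand as polynomial × e^(−2γx²) and use ∫x^(2j)·e^(−2γx²) dx = (2j−1)!!/(4γ)^j · √(π/(2γ)), odd powers → 0; here √(π/(2γ)) = 1.1896. Differentiate with the product rule, d/dx e^(−γx²) = −2γx·e^(−γx²).
State is unnormalized: ∫|φ|² dx = 0.79893, and ∫φ*·(−ħ² φ'') dx = 3.4785, so ⟨p²⟩ = 3.4785 / 0.79893.
⟨p²⟩ = 4.3539.

4.354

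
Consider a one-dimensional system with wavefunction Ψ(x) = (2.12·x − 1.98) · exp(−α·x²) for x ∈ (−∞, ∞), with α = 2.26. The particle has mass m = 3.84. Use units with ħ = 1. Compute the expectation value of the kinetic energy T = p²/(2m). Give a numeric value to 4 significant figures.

0.3605

T = −(ħ²/2m) d²/dx², so ⟨T⟩ = −(ħ²/2m) ∫ Ψ*·Ψ'' dx / ∫|Ψ|² dx; with m = 3.84.
Expand each integrand as polynomial × e^(−2αx²) and use ∫x^(2j)·e^(−2αx²) dx = (2j−1)!!/(4α)^j · √(π/(2α)), odd powers → 0; here √(π/(2α)) = 0.83369. Differentiate with the product rule, d/dx e^(−αx²) = −2αx·e^(−αx²).
State is unnormalized: ∫|Ψ|² dx = 3.6829, and ∫Ψ*·(−ħ²/2m · Ψ'') dx = 1.3277, so ⟨T⟩ = 1.3277 / 3.6829.
⟨T⟩ = 0.36051.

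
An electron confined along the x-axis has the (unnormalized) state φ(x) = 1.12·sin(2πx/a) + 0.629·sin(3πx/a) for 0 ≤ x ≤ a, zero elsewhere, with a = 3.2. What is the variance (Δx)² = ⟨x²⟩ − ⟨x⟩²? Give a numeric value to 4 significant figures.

Compute ⟨x⟩ and ⟨x²⟩ separately, then (Δx)² = ⟨x²⟩ − ⟨x⟩².
On 0 ≤ x ≤ a (j ≠ l): ∫sin²(jπx/a) dx = a/2, ∫sin(jπx/a)·sin(lπx/a) dx = 0; diagonal moments ∫x·sin²(jπx/a) dx = a²/4, ∫x²·sin²(jπx/a) dx = a³·(1/6 − 1/(4j²π²)); cross terms ∫x·sin(jπx/a)·sin(lπx/a) dx = 0 for j + l even and −4jla²/(π²(j² − l²)²) for j + l odd, ∫x²·sin(jπx/a)·sin(lπx/a) dx = (−1)^(j+l)·4jla³/(π²(j² − l²)²); higher powers the same way via product-to-sum and parts.
Normalization: ∫|φ|² dx = 2.6401.
⟨x⟩ = 1.0684 and ⟨x²⟩ = 1.5999.
(Δx)² = 1.5999 − (1.0684)² = 0.45836.

0.4584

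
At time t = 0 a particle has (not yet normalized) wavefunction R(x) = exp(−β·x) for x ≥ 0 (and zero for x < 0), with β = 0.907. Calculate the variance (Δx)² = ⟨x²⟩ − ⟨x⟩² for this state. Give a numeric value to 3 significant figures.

Compute ⟨x⟩ and ⟨x²⟩ separately, then (Δx)² = ⟨x²⟩ − ⟨x⟩².
Every integrand reduces to terms xʲ·e^(−2βx) on [0, ∞); use ∫₀^∞ xʲ·e^(−2βx) dx = j!/(2β)^(j+1).
Normalization: ∫|R|² dx = 0.55127.
⟨x⟩ = 0.55127 and ⟨x²⟩ = 0.60779.
(Δx)² = 0.60779 − (0.55127)² = 0.30390.

0.304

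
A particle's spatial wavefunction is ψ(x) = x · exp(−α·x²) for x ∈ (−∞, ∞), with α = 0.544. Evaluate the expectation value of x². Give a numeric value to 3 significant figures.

⟨x²⟩ = ∫ x²·|ψ|² dx / ∫|ψ|² dx (integrals over the domain).
Expand each integrand as polynomial × e^(−2αx²) and use ∫x^(2j)·e^(−2αx²) dx = (2j−1)!!/(4α)^j · √(π/(2α)), odd powers → 0; here √(π/(2α)) = 1.6993.
State is unnormalized: ∫|ψ|² dx = 0.78091, and ∫ψ*·x²·ψ dx = 1.0766, so ⟨x²⟩ = 1.0766 / 0.78091.
⟨x²⟩ = 1.3787.

1.38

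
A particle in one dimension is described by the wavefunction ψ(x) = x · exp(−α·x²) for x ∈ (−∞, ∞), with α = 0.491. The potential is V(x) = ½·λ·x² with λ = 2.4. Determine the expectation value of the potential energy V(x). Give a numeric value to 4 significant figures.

⟨V⟩ = ∫ V(x)·|ψ|² dx / ∫|ψ|² dx.
Expand each integrand as polynomial × e^(−2αx²) and use ∫x^(2j)·e^(−2αx²) dx = (2j−1)!!/(4α)^j · √(π/(2α)), odd powers → 0; here √(π/(2α)) = 1.7886.
State is unnormalized: ∫|ψ|² dx = 0.91070, and ∫ψ*·V(x)·ψ dx = 1.6693, so ⟨V⟩ = 1.6693 / 0.91070.
⟨V⟩ = 1.8330.

1.833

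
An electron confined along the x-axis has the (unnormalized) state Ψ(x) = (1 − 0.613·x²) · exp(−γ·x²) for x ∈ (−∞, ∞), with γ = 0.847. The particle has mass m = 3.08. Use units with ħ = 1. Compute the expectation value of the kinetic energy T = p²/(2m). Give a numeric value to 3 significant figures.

0.297

T = −(ħ²/2m) d²/dx², so ⟨T⟩ = −(ħ²/2m) ∫ Ψ*·Ψ'' dx / ∫|Ψ|² dx; with m = 3.08.
Expand each integrand as polynomial × e^(−2γx²) and use ∫x^(2j)·e^(−2γx²) dx = (2j−1)!!/(4γ)^j · √(π/(2γ)), odd powers → 0; here √(π/(2γ)) = 1.3618. Differentiate with the product rule, d/dx e^(−γx²) = −2γx·e^(−γx²).
State is unnormalized: ∫|Ψ|² dx = 1.0028, and ∫Ψ*·(−ħ²/2m · Ψ'') dx = 0.29792, so ⟨T⟩ = 0.29792 / 1.0028.
⟨T⟩ = 0.29710.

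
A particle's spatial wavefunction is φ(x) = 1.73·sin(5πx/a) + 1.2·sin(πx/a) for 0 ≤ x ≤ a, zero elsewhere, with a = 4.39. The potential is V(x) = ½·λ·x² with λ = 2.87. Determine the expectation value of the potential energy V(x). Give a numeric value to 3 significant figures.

⟨V⟩ = ∫ V(x)·|φ|² dx / ∫|φ|² dx.
On 0 ≤ x ≤ a (j ≠ l): ∫sin²(jπx/a) dx = a/2, ∫sin(jπx/a)·sin(lπx/a) dx = 0; diagonal moments ∫x·sin²(jπx/a) dx = a²/4, ∫x²·sin²(jπx/a) dx = a³·(1/6 − 1/(4j²π²)); cross terms ∫x·sin(jπx/a)·sin(lπx/a) dx = 0 for j + l even and −4jla²/(π²(j² − l²)²) for j + l odd, ∫x²·sin(jπx/a)·sin(lπx/a) dx = (−1)^(j+l)·4jla³/(π²(j² − l²)²); higher powers the same way via product-to-sum and parts.
State is unnormalized: ∫|φ|² dx = 9.7302, and ∫φ*·V(x)·φ dx = 86.675, so ⟨V⟩ = 86.675 / 9.7302.
⟨V⟩ = 8.9078.

8.91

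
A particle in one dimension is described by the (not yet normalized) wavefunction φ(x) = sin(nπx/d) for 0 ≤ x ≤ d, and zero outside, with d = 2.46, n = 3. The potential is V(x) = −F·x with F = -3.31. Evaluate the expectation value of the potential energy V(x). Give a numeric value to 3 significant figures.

⟨V⟩ = ∫ V(x)·|φ|² dx / ∫|φ|² dx.
With sin²θ = (1 − cos2θ)/2 on 0 ≤ x ≤ d: ∫sin²(nπx/d) dx = d/2, ∫x·sin²(nπx/d) dx = d²/4, ∫x²·sin²(nπx/d) dx = d³·(1/6 − 1/(4n²π²)); higher powers xᵏ the same way, integrating xᵏ·cos(2nπx/d) by parts.
State is unnormalized: ∫|φ|² dx = 1.2300, and ∫φ*·V(x)·φ dx = 5.0077, so ⟨V⟩ = 5.0077 / 1.2300.
⟨V⟩ = 4.0713.

4.07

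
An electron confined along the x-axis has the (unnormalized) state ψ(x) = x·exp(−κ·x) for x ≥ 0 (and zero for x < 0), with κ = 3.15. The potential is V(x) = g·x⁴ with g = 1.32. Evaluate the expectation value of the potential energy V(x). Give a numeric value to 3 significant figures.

0.302

⟨V⟩ = ∫ V(x)·|ψ|² dx / ∫|ψ|² dx.
Every integrand reduces to terms xʲ·e^(−2κx) on [0, ∞); use ∫₀^∞ xʲ·e^(−2κx) dx = j!/(2κ)^(j+1).
State is unnormalized: ∫|ψ|² dx = 0.0079985, and ∫ψ*·V(x)·ψ dx = 0.0024128, so ⟨V⟩ = 0.0024128 / 0.0079985.
⟨V⟩ = 0.30166.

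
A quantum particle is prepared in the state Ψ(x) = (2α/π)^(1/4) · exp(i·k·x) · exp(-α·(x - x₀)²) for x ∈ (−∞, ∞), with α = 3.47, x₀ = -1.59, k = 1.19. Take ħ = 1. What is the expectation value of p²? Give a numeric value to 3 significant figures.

4.89

p² Ψ = −ħ² d²Ψ/dx²; ⟨p²⟩ = −ħ² ∫ Ψ*·Ψ'' dx.
Gaussian moments (u = x − x₀): ∫u^(2j)·e^(−2αu²) du = (2j−1)!!/(4α)^j · √(π/(2α)), odd powers integrate to 0; here √(π/(2α)) = 0.67281. Derivatives: Ψ′ = (ik − 2αu)·Ψ, Ψ″ = ((ik − 2αu)² − 2α)·Ψ; the odd-in-u pieces drop out.
⟨p²⟩ = 4.8861.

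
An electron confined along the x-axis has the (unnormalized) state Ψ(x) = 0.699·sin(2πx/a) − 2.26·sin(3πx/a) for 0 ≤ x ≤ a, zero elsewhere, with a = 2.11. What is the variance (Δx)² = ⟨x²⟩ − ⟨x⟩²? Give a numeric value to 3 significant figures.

0.290

Compute ⟨x⟩ and ⟨x²⟩ separately, then (Δx)² = ⟨x²⟩ − ⟨x⟩².
On 0 ≤ x ≤ a (j ≠ l): ∫sin²(jπx/a) dx = a/2, ∫sin(jπx/a)·sin(lπx/a) dx = 0; diagonal moments ∫x·sin²(jπx/a) dx = a²/4, ∫x²·sin²(jπx/a) dx = a³·(1/6 − 1/(4j²π²)); cross terms ∫x·sin(jπx/a)·sin(lπx/a) dx = 0 for j + l even and −4jla²/(π²(j² − l²)²) for j + l odd, ∫x²·sin(jπx/a)·sin(lπx/a) dx = (−1)^(j+l)·4jla³/(π²(j² − l²)²); higher powers the same way via product-to-sum and parts.
Normalization: ∫|Ψ|² dx = 5.9040.
⟨x⟩ = 1.2867 and ⟨x²⟩ = 1.9452.
(Δx)² = 1.9452 − (1.2867)² = 0.28951.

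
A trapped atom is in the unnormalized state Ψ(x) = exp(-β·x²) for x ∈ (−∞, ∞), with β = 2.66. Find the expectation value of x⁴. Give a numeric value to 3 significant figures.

⟨x⁴⟩ = ∫ x⁴·|Ψ|² dx / ∫|Ψ|² dx (integrals over the domain).
Gaussian moments: ∫x^(2j)·e^(−2βx²) dx = (2j−1)!!/(4β)^j · √(π/(2β)), odd powers integrate to 0; here √(π/(2β)) = 0.76846.
State is unnormalized: ∫|Ψ|² dx = 0.76846, and ∫Ψ*·x⁴·Ψ dx = 0.020364, so ⟨x⁴⟩ = 0.020364 / 0.76846.
⟨x⁴⟩ = 0.026500.

0.0265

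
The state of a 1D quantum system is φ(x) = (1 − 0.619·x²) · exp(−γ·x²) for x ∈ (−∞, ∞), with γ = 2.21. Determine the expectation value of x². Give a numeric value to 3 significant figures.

⟨x²⟩ = ∫ x²·|φ|² dx / ∫|φ|² dx (integrals over the domain).
Expand each integrand as polynomial × e^(−2γx²) and use ∫x^(2j)·e^(−2γx²) dx = (2j−1)!!/(4γ)^j · √(π/(2γ)), odd powers → 0; here √(π/(2γ)) = 0.84307.
State is unnormalized: ∫|φ|² dx = 0.73740, and ∫φ*·x²·φ dx = 0.062316, so ⟨x²⟩ = 0.062316 / 0.73740.
⟨x²⟩ = 0.084507.

0.0845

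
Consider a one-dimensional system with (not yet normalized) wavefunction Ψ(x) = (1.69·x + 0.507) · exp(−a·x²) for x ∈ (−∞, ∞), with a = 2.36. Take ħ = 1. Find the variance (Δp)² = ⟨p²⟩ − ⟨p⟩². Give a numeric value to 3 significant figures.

Compute ⟨p⟩ and ⟨p²⟩ separately; (Δp)² = ⟨p²⟩ − ⟨p⟩².
Expand each integrand as polynomial × e^(−2ax²) and use ∫x^(2j)·e^(−2ax²) dx = (2j−1)!!/(4a)^j · √(π/(2a)), odd powers → 0; here √(π/(2a)) = 0.81584. Differentiate with the product rule, d/dx e^(−ax²) = −2ax·e^(−ax²).
Normalization: ∫|Ψ|² dx = 0.45654.
⟨p⟩ = 0.0000 and ⟨p²⟩ = 4.9119.
(Δp)² = 4.9119 − (0.0000)² = 4.9119.

4.91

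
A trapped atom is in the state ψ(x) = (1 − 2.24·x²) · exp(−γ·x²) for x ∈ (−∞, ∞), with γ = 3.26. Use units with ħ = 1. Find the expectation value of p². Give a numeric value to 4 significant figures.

6.783

p² ψ = −ħ² d²ψ/dx²; ⟨p²⟩ = −ħ² ∫ ψ*·ψ'' dx / ∫|ψ|² dx.
Expand each integrand as polynomial × e^(−2γx²) and use ∫x^(2j)·e^(−2γx²) dx = (2j−1)!!/(4γ)^j · √(π/(2γ)), odd powers → 0; here √(π/(2γ)) = 0.69415. Differentiate with the product rule, d/dx e^(−γx²) = −2γx·e^(−γx²).
State is unnormalized: ∫|ψ|² dx = 0.51712, and ∫ψ*·(−ħ² ψ'') dx = 3.5078, so ⟨p²⟩ = 3.5078 / 0.51712.
⟨p²⟩ = 6.7834.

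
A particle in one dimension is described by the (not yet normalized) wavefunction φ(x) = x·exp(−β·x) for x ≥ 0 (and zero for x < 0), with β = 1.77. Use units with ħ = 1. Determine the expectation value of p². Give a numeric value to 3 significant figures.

3.13

p² φ = −ħ² d²φ/dx²; ⟨p²⟩ = −ħ² ∫ φ*·φ'' dx / ∫|φ|² dx.
Differentiate x·exp(−β·x) with the product rule; every integrand then reduces to terms xʲ·e^(−2βx) on [0, ∞), with ∫₀^∞ xʲ·e^(−2βx) dx = j!/(2β)^(j+1).
State is unnormalized: ∫|φ|² dx = 0.045084, and ∫φ*·(−ħ² φ'') dx = 0.14124, so ⟨p²⟩ = 0.14124 / 0.045084.
⟨p²⟩ = 3.1329.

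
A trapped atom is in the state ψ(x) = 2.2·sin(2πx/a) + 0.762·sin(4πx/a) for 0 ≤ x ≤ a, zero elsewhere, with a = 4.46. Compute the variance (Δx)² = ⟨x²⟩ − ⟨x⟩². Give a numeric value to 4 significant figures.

Compute ⟨x⟩ and ⟨x²⟩ separately, then (Δx)² = ⟨x²⟩ − ⟨x⟩².
On 0 ≤ x ≤ a (j ≠ l): ∫sin²(jπx/a) dx = a/2, ∫sin(jπx/a)·sin(lπx/a) dx = 0; diagonal moments ∫x·sin²(jπx/a) dx = a²/4, ∫x²·sin²(jπx/a) dx = a³·(1/6 − 1/(4j²π²)); cross terms ∫x·sin(jπx/a)·sin(lπx/a) dx = 0 for j + l even and −4jla²/(π²(j² − l²)²) for j + l odd, ∫x²·sin(jπx/a)·sin(lπx/a) dx = (−1)^(j+l)·4jla³/(π²(j² − l²)²); higher powers the same way via product-to-sum and parts.
Normalization: ∫|ψ|² dx = 12.088.
⟨x⟩ = 2.2300 and ⟨x²⟩ = 6.9529.
(Δx)² = 6.9529 − (2.2300)² = 1.9800.

1.980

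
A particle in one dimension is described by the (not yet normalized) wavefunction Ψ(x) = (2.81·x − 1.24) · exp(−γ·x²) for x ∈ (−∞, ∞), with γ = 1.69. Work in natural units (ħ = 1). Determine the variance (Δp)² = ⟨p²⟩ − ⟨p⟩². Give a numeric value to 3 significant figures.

Compute ⟨p⟩ and ⟨p²⟩ separately; (Δp)² = ⟨p²⟩ − ⟨p⟩².
Expand each integrand as polynomial × e^(−2γx²) and use ∫x^(2j)·e^(−2γx²) dx = (2j−1)!!/(4γ)^j · √(π/(2γ)), odd powers → 0; here √(π/(2γ)) = 0.96409. Differentiate with the product rule, d/dx e^(−γx²) = −2γx·e^(−γx²).
Normalization: ∫|Ψ|² dx = 2.6085.
⟨p⟩ = 0.0000 and ⟨p²⟩ = 3.1492.
(Δp)² = 3.1492 − (0.0000)² = 3.1492.

3.15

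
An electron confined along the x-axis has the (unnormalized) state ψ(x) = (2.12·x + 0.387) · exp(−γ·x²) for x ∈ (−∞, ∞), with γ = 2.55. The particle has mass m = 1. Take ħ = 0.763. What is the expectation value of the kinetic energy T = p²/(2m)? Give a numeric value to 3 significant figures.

1.85

T = −(ħ²/2m) d²/dx², so ⟨T⟩ = −(ħ²/2m) ∫ ψ*·ψ'' dx / ∫|ψ|² dx; with m = 1.
Expand each integrand as polynomial × e^(−2γx²) and use ∫x^(2j)·e^(−2γx²) dx = (2j−1)!!/(4γ)^j · √(π/(2γ)), odd powers → 0; here √(π/(2γ)) = 0.78486. Differentiate with the product rule, d/dx e^(−γx²) = −2γx·e^(−γx²).
State is unnormalized: ∫|ψ|² dx = 0.46338, and ∫ψ*·(−ħ²/2m · ψ'') dx = 0.85734, so ⟨T⟩ = 0.85734 / 0.46338.
⟨T⟩ = 1.8502.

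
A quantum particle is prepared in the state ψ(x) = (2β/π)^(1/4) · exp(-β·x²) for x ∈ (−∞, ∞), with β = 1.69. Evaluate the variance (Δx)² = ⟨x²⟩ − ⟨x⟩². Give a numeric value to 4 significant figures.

0.1479

Compute ⟨x⟩ and ⟨x²⟩ separately, then (Δx)² = ⟨x²⟩ − ⟨x⟩².
Gaussian moments: ∫x^(2j)·e^(−2βx²) dx = (2j−1)!!/(4β)^j · √(π/(2β)), odd powers integrate to 0; here √(π/(2β)) = 0.96409.
⟨x⟩ = 0.0000 and ⟨x²⟩ = 0.14793.
(Δx)² = 0.14793 − (0.0000)² = 0.14793.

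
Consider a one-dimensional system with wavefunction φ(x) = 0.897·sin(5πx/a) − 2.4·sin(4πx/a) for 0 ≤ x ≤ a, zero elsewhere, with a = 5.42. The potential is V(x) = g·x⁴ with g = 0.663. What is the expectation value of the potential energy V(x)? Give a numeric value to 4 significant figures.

⟨V⟩ = ∫ V(x)·|φ|² dx / ∫|φ|² dx.
On 0 ≤ x ≤ a (j ≠ l): ∫sin²(jπx/a) dx = a/2, ∫sin(jπx/a)·sin(lπx/a) dx = 0; diagonal moments ∫x·sin²(jπx/a) dx = a²/4, ∫x²·sin²(jπx/a) dx = a³·(1/6 − 1/(4j²π²)); cross terms ∫x·sin(jπx/a)·sin(lπx/a) dx = 0 for j + l even and −4jla²/(π²(j² − l²)²) for j + l odd, ∫x²·sin(jπx/a)·sin(lπx/a) dx = (−1)^(j+l)·4jla³/(π²(j² − l²)²); higher powers the same way via product-to-sum and parts.
State is unnormalized: ∫|φ|² dx = 17.790, and ∫φ*·V(x)·φ dx = 3002.3, so ⟨V⟩ = 3002.3 / 17.790.
⟨V⟩ = 168.76.

168.8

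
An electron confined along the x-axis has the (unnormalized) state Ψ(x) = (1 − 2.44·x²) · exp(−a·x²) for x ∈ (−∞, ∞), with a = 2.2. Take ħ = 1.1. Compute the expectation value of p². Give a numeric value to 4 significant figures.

8.240

p² Ψ = −ħ² d²Ψ/dx²; ⟨p²⟩ = −ħ² ∫ Ψ*·Ψ'' dx / ∫|Ψ|² dx.
Expand each integrand as polynomial × e^(−2ax²) and use ∫x^(2j)·e^(−2ax²) dx = (2j−1)!!/(4a)^j · √(π/(2a)), odd powers → 0; here √(π/(2a)) = 0.84498. Differentiate with the product rule, d/dx e^(−ax²) = −2ax·e^(−ax²).
State is unnormalized: ∫|Ψ|² dx = 0.57129, and ∫Ψ*·(−ħ² Ψ'') dx = 4.7072, so ⟨p²⟩ = 4.7072 / 0.57129.
⟨p²⟩ = 8.2396.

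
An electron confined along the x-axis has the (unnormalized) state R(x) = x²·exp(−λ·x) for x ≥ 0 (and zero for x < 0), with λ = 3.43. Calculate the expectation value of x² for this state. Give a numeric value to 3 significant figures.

⟨x²⟩ = ∫ x²·|R|² dx / ∫|R|² dx (integrals over the domain).
Every integrand reduces to terms xʲ·e^(−2λx) on [0, ∞); use ∫₀^∞ xʲ·e^(−2λx) dx = j!/(2λ)^(j+1).
State is unnormalized: ∫|R|² dx = 0.0015798, and ∫R*·x²·R dx = 0.0010071, so ⟨x²⟩ = 0.0010071 / 0.0015798.
⟨x²⟩ = 0.63749.

0.637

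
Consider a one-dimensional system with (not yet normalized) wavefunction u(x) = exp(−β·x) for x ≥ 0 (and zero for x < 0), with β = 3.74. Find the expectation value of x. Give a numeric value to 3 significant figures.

0.134

⟨x⟩ = ∫ x·|u|² dx / ∫|u|² dx (integrals over the domain).
Every integrand reduces to terms xʲ·e^(−2βx) on [0, ∞); use ∫₀^∞ xʲ·e^(−2βx) dx = j!/(2β)^(j+1).
State is unnormalized: ∫|u|² dx = 0.13369, and ∫u*·x·u dx = 0.017873, so ⟨x⟩ = 0.017873 / 0.13369.
⟨x⟩ = 0.13369.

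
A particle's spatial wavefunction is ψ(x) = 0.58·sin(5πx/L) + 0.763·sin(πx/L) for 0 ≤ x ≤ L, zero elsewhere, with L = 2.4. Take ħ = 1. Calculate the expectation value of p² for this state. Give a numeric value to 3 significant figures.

p² ψ = −ħ² d²ψ/dx²; ⟨p²⟩ = −ħ² ∫ ψ*·ψ'' dx / ∫|ψ|² dx.
d²/dx² sin(jπx/L) = −(jπ/L)²·sin(jπx/L); on 0 ≤ x ≤ L, ∫sin²(jπx/L) dx = L/2 and ∫sin(jπx/L)·sin(lπx/L) dx = 0 for j ≠ l, so only diagonal terms survive in ∫|ψ|² and ∫ψ·ψ″; ∫ψ·ψ′ dx = [ψ²/2] between the walls = 0.
State is unnormalized: ∫|ψ|² dx = 1.1023, and ∫ψ*·(−ħ² ψ'') dx = 18.489, so ⟨p²⟩ = 18.489 / 1.1023.
⟨p²⟩ = 16.774.

16.8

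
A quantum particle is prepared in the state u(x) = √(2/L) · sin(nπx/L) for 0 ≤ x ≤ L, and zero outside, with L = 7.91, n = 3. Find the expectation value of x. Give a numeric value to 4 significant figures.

3.955

⟨x⟩ = ∫ x·|u|² dx (integrals over the domain).
With sin²θ = (1 − cos2θ)/2 on 0 ≤ x ≤ L: ∫sin²(nπx/L) dx = L/2, ∫x·sin²(nπx/L) dx = L²/4, ∫x²·sin²(nπx/L) dx = L³·(1/6 − 1/(4n²π²)); higher powers xᵏ the same way, integrating xᵏ·cos(2nπx/L) by parts.
⟨x⟩ = 3.9550.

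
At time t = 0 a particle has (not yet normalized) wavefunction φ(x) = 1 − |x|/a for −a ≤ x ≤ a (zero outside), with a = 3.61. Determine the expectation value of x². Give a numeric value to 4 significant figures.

⟨x²⟩ = ∫ x²·|φ|² dx / ∫|φ|² dx (integrals over the domain).
φ is even, so ∫ over [−a, a] = 2∫₀ᵃ with φ = 1 − x/a there: ∫₀ᵃ (1 − x/a)² dx = a/3, ∫₀ᵃ x²(1 − x/a)² dx = a³/30, ∫₀ᵃ x⁴(1 − x/a)² dx = a⁵/105.
State is unnormalized: ∫|φ|² dx = 2.4067, and ∫φ*·x²·φ dx = 3.1364, so ⟨x²⟩ = 3.1364 / 2.4067.
⟨x²⟩ = 1.3032.

1.303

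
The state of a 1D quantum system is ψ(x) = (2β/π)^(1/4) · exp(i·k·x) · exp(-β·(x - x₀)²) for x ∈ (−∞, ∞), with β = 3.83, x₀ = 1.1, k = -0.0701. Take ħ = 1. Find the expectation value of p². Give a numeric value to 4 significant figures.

p² ψ = −ħ² d²ψ/dx²; ⟨p²⟩ = −ħ² ∫ ψ*·ψ'' dx.
Gaussian moments (u = x − x₀): ∫u^(2j)·e^(−2βu²) du = (2j−1)!!/(4β)^j · √(π/(2β)), odd powers integrate to 0; here √(π/(2β)) = 0.64041. Derivatives: ψ′ = (ik − 2βu)·ψ, ψ″ = ((ik − 2βu)² − 2β)·ψ; the odd-in-u pieces drop out.
⟨p²⟩ = 3.8349.

3.835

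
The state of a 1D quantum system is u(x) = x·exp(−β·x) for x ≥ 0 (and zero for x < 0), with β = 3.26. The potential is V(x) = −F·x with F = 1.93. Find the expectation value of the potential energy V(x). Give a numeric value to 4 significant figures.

-0.8880

⟨V⟩ = ∫ V(x)·|u|² dx / ∫|u|² dx.
Every integrand reduces to terms xʲ·e^(−2βx) on [0, ∞); use ∫₀^∞ xʲ·e^(−2βx) dx = j!/(2β)^(j+1).
State is unnormalized: ∫|u|² dx = 0.0072158, and ∫u*·V(x)·u dx = -0.0064079, so ⟨V⟩ = -0.0064079 / 0.0072158.
⟨V⟩ = -0.88804.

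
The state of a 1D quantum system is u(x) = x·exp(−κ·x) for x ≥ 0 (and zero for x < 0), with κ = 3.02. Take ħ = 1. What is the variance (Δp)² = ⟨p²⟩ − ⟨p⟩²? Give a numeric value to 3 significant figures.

Compute ⟨p⟩ and ⟨p²⟩ separately; (Δp)² = ⟨p²⟩ − ⟨p⟩².
Differentiate x·exp(−κ·x) with the product rule; every integrand then reduces to terms xʲ·e^(−2κx) on [0, ∞), with ∫₀^∞ xʲ·e^(−2κx) dx = j!/(2κ)^(j+1).
Normalization: ∫|u|² dx = 0.0090765.
⟨p⟩ = 0.0000 and ⟨p²⟩ = 9.1204.
(Δp)² = 9.1204 − (0.0000)² = 9.1204.

9.12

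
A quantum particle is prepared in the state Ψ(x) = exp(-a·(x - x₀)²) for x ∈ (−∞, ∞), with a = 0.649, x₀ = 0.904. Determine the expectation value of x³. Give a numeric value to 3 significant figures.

⟨x³⟩ = ∫ x³·|Ψ|² dx / ∫|Ψ|² dx (integrals over the domain).
Gaussian moments (u = x − x₀): ∫u^(2j)·e^(−2au²) du = (2j−1)!!/(4a)^j · √(π/(2a)), odd powers integrate to 0; here √(π/(2a)) = 1.5557.
State is unnormalized: ∫|Ψ|² dx = 1.5557, and ∫Ψ*·x³·Ψ dx = 2.7746, so ⟨x³⟩ = 2.7746 / 1.5557.
⟨x³⟩ = 1.7834.

1.78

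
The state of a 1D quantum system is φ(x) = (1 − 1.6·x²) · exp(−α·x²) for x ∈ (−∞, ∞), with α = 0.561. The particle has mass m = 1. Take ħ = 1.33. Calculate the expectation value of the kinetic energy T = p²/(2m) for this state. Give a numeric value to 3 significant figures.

2.70

T = −(ħ²/2m) d²/dx², so ⟨T⟩ = −(ħ²/2m) ∫ φ*·φ'' dx / ∫|φ|² dx; with m = 1.
Expand each integrand as polynomial × e^(−2αx²) and use ∫x^(2j)·e^(−2αx²) dx = (2j−1)!!/(4α)^j · √(π/(2α)), odd powers → 0; here √(π/(2α)) = 1.6733. Differentiate with the product rule, d/dx e^(−αx²) = −2αx·e^(−αx²).
State is unnormalized: ∫|φ|² dx = 1.8392, and ∫φ*·(−ħ²/2m · φ'') dx = 4.9689, so ⟨T⟩ = 4.9689 / 1.8392.
⟨T⟩ = 2.7017.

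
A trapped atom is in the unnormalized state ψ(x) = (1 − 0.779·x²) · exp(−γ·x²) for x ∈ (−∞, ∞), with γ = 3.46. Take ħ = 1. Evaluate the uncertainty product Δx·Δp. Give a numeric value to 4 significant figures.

Δx = √(⟨x²⟩−⟨x⟩²), Δp = √(⟨p²⟩−⟨p⟩²).
Expand each integrand as polynomial × e^(−2γx²) and use ∫x^(2j)·e^(−2γx²) dx = (2j−1)!!/(4γ)^j · √(π/(2γ)), odd powers → 0; here √(π/(2γ)) = 0.67379. Differentiate with the product rule, d/dx e^(−γx²) = −2γx·e^(−γx²).
Normalization: ∫|ψ|² dx = 0.60434.
⟨x⟩ = 0.0000, ⟨x²⟩ = 0.057180 ⇒ Δx = 0.23912.
⟨p⟩ = 0.0000, ⟨p²⟩ = 4.3774 ⇒ Δp = 2.0922.
Δx·Δp = 0.50030.

0.5003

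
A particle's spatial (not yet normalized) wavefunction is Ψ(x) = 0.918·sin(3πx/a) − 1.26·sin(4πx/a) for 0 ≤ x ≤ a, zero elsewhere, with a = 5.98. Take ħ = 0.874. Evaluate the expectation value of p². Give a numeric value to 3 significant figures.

p² Ψ = −ħ² d²Ψ/dx²; ⟨p²⟩ = −ħ² ∫ Ψ*·Ψ'' dx / ∫|Ψ|² dx.
d²/dx² sin(jπx/a) = −(jπ/a)²·sin(jπx/a); on 0 ≤ x ≤ a, ∫sin²(jπx/a) dx = a/2 and ∫sin(jπx/a)·sin(lπx/a) dx = 0 for j ≠ l, so only diagonal terms survive in ∫|Ψ|² and ∫Ψ·Ψ″; ∫Ψ·Ψ′ dx = [Ψ²/2] between the walls = 0.
State is unnormalized: ∫|Ψ|² dx = 7.2667, and ∫Ψ*·(−ħ² Ψ'') dx = 20.793, so ⟨p²⟩ = 20.793 / 7.2667.
⟨p²⟩ = 2.8615.

2.86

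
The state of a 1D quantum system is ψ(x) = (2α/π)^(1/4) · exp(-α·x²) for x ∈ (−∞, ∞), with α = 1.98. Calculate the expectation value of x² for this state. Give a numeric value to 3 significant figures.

⟨x²⟩ = ∫ x²·|ψ|² dx (integrals over the domain).
Gaussian moments: ∫x^(2j)·e^(−2αx²) dx = (2j−1)!!/(4α)^j · √(π/(2α)), odd powers integrate to 0; here √(π/(2α)) = 0.89069.
⟨x²⟩ = 0.12626.

0.126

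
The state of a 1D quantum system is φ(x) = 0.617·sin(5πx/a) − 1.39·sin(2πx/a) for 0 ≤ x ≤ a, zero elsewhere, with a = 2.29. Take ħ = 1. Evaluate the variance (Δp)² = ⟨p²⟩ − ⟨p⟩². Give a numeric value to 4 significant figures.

14.03

Compute ⟨p⟩ and ⟨p²⟩ separately; (Δp)² = ⟨p²⟩ − ⟨p⟩².
d²/dx² sin(jπx/a) = −(jπ/a)²·sin(jπx/a); on 0 ≤ x ≤ a, ∫sin²(jπx/a) dx = a/2 and ∫sin(jπx/a)·sin(lπx/a) dx = 0 for j ≠ l, so only diagonal terms survive in ∫|φ|² and ∫φ·φ″; ∫φ·φ′ dx = [φ²/2] between the walls = 0.
Normalization: ∫|φ|² dx = 2.6481.
⟨p⟩ = 0.0000 and ⟨p²⟩ = 14.034.
(Δp)² = 14.034 − (0.0000)² = 14.034.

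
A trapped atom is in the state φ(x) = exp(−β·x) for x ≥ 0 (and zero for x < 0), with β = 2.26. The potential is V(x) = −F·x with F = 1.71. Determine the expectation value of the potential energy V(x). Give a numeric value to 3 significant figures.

⟨V⟩ = ∫ V(x)·|φ|² dx / ∫|φ|² dx.
Every integrand reduces to terms xʲ·e^(−2βx) on [0, ∞); use ∫₀^∞ xʲ·e^(−2βx) dx = j!/(2β)^(j+1).
State is unnormalized: ∫|φ|² dx = 0.22124, and ∫φ*·V(x)·φ dx = -0.083699, so ⟨V⟩ = -0.083699 / 0.22124.
⟨V⟩ = -0.37832.

-0.378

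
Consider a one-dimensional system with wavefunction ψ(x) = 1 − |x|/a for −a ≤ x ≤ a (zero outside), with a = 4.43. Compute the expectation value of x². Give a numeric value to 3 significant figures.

⟨x²⟩ = ∫ x²·|ψ|² dx / ∫|ψ|² dx (integrals over the domain).
ψ is even, so ∫ over [−a, a] = 2∫₀ᵃ with ψ = 1 − x/a there: ∫₀ᵃ (1 − x/a)² dx = a/3, ∫₀ᵃ x²(1 − x/a)² dx = a³/30, ∫₀ᵃ x⁴(1 − x/a)² dx = a⁵/105.
State is unnormalized: ∫|ψ|² dx = 2.9533, and ∫ψ*·x²·ψ dx = 5.7959, so ⟨x²⟩ = 5.7959 / 2.9533.
⟨x²⟩ = 1.9625.

1.96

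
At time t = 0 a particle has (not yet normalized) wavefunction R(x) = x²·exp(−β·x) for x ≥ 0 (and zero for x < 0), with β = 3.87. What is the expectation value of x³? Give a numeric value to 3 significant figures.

0.453

⟨x³⟩ = ∫ x³·|R|² dx / ∫|R|² dx (integrals over the domain).
Every integrand reduces to terms xʲ·e^(−2βx) on [0, ∞); use ∫₀^∞ xʲ·e^(−2βx) dx = j!/(2β)^(j+1).
State is unnormalized: ∫|R|² dx = 0.00086399, and ∫R*·x³·R dx = 0.00039129, so ⟨x³⟩ = 0.00039129 / 0.00086399.
⟨x³⟩ = 0.45289.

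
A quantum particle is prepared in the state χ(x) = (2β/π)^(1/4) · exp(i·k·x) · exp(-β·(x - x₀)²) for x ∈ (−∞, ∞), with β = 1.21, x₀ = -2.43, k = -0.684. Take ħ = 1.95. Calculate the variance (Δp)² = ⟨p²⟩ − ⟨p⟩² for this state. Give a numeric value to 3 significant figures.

Compute ⟨p⟩ and ⟨p²⟩ separately; (Δp)² = ⟨p²⟩ − ⟨p⟩².
Gaussian moments (u = x − x₀): ∫u^(2j)·e^(−2βu²) du = (2j−1)!!/(4β)^j · √(π/(2β)), odd powers integrate to 0; here √(π/(2β)) = 1.1394. Derivatives: χ′ = (ik − 2βu)·χ, χ″ = ((ik − 2βu)² − 2β)·χ; the odd-in-u pieces drop out.
⟨p⟩ = -1.3338 and ⟨p²⟩ = 6.3800.
(Δp)² = 6.3800 − (-1.3338)² = 4.6010.

4.60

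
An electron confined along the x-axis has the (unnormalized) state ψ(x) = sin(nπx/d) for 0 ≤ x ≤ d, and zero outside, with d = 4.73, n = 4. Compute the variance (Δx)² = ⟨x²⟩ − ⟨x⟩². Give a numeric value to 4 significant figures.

1.794

Compute ⟨x⟩ and ⟨x²⟩ separately, then (Δx)² = ⟨x²⟩ − ⟨x⟩².
With sin²θ = (1 − cos2θ)/2 on 0 ≤ x ≤ d: ∫sin²(nπx/d) dx = d/2, ∫x·sin²(nπx/d) dx = d²/4, ∫x²·sin²(nπx/d) dx = d³·(1/6 − 1/(4n²π²)); higher powers xᵏ the same way, integrating xᵏ·cos(2nπx/d) by parts.
Normalization: ∫|ψ|² dx = 2.3650.
⟨x⟩ = 2.3650 and ⟨x²⟩ = 7.3868.
(Δx)² = 7.3868 − (2.3650)² = 1.7936.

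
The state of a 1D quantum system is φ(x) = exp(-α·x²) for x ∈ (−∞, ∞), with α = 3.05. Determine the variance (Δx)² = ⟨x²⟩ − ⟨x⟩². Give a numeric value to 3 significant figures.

Compute ⟨x⟩ and ⟨x²⟩ separately, then (Δx)² = ⟨x²⟩ − ⟨x⟩².
Gaussian moments: ∫x^(2j)·e^(−2αx²) dx = (2j−1)!!/(4α)^j · √(π/(2α)), odd powers integrate to 0; here √(π/(2α)) = 0.71765.
Normalization: ∫|φ|² dx = 0.71765.
⟨x⟩ = 0.0000 and ⟨x²⟩ = 0.081967.
(Δx)² = 0.081967 − (0.0000)² = 0.081967.

0.0820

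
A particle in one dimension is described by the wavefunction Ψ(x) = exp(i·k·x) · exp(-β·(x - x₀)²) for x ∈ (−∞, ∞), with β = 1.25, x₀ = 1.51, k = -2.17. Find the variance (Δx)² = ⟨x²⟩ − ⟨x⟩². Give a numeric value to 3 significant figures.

Compute ⟨x⟩ and ⟨x²⟩ separately, then (Δx)² = ⟨x²⟩ − ⟨x⟩².
Gaussian moments (u = x − x₀): ∫u^(2j)·e^(−2βu²) du = (2j−1)!!/(4β)^j · √(π/(2β)), odd powers integrate to 0; here √(π/(2β)) = 1.1210.
Normalization: ∫|Ψ|² dx = 1.1210.
⟨x⟩ = 1.5100 and ⟨x²⟩ = 2.4801.
(Δx)² = 2.4801 − (1.5100)² = 0.20000.

0.200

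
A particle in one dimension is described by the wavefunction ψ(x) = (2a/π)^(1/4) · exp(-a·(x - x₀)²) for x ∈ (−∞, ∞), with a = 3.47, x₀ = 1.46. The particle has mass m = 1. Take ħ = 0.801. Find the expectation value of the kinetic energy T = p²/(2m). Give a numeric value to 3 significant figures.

1.11

T = −(ħ²/2m) d²/dx², so ⟨T⟩ = −(ħ²/2m) ∫ ψ*·ψ'' dx; with m = 1.
Gaussian moments (u = x − x₀): ∫u^(2j)·e^(−2au²) du = (2j−1)!!/(4a)^j · √(π/(2a)), odd powers integrate to 0; here √(π/(2a)) = 0.67281. Derivatives: d/dx e^(−au²) = −2au·e^(−au²), d²/dx² e^(−au²) = (4a²u² − 2a)·e^(−au²).
⟨T⟩ = 1.1132.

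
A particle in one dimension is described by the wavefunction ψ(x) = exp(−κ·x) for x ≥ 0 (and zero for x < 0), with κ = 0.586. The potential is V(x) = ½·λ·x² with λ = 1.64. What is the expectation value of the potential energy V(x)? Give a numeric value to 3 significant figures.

⟨V⟩ = ∫ V(x)·|ψ|² dx / ∫|ψ|² dx.
Every integrand reduces to terms xʲ·e^(−2κx) on [0, ∞); use ∫₀^∞ xʲ·e^(−2κx) dx = j!/(2κ)^(j+1).
State is unnormalized: ∫|ψ|² dx = 0.85324, and ∫ψ*·V(x)·ψ dx = 1.0187, so ⟨V⟩ = 1.0187 / 0.85324.
⟨V⟩ = 1.1940.

1.19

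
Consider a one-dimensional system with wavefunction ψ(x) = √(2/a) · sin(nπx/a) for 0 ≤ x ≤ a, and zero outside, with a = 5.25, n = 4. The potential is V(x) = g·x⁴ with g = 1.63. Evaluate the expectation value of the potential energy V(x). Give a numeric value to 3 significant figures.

240.

⟨V⟩ = ∫ V(x)·|ψ|² dx.
With sin²θ = (1 − cos2θ)/2 on 0 ≤ x ≤ a: ∫sin²(nπx/a) dx = a/2, ∫x·sin²(nπx/a) dx = a²/4, ∫x²·sin²(nπx/a) dx = a³·(1/6 − 1/(4n²π²)); higher powers xᵏ the same way, integrating xᵏ·cos(2nπx/a) by parts.
⟨V⟩ = 239.89.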